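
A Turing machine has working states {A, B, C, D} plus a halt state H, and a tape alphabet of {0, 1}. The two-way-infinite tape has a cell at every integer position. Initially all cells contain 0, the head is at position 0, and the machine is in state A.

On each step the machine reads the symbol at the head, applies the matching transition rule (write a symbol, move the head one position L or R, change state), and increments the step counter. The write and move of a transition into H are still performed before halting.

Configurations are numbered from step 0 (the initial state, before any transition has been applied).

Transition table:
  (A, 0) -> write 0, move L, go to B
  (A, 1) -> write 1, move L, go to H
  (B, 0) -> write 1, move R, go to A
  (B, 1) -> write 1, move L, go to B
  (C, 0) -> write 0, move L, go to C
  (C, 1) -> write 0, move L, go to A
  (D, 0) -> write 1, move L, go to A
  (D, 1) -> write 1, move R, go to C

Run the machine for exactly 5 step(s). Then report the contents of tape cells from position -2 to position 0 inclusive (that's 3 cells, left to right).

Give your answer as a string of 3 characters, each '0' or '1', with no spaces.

Answer: 110

Derivation:
Step 1: in state A at pos 0, read 0 -> (A,0)->write 0,move L,goto B. Now: state=B, head=-1, tape[-2..1]=0000 (head:  ^)
Step 2: in state B at pos -1, read 0 -> (B,0)->write 1,move R,goto A. Now: state=A, head=0, tape[-2..1]=0100 (head:   ^)
Step 3: in state A at pos 0, read 0 -> (A,0)->write 0,move L,goto B. Now: state=B, head=-1, tape[-2..1]=0100 (head:  ^)
Step 4: in state B at pos -1, read 1 -> (B,1)->write 1,move L,goto B. Now: state=B, head=-2, tape[-3..1]=00100 (head:  ^)
Step 5: in state B at pos -2, read 0 -> (B,0)->write 1,move R,goto A. Now: state=A, head=-1, tape[-3..1]=01100 (head:   ^)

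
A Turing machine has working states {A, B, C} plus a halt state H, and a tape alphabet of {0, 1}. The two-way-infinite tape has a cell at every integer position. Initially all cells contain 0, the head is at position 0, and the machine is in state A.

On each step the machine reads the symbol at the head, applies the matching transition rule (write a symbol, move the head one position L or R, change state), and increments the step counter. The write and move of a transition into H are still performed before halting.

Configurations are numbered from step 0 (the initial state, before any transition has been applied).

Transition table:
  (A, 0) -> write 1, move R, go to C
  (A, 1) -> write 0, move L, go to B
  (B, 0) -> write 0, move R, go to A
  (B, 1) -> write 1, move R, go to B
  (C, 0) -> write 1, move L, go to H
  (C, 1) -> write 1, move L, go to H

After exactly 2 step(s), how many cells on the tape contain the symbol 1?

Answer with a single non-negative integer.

Step 1: in state A at pos 0, read 0 -> (A,0)->write 1,move R,goto C. Now: state=C, head=1, tape[-1..2]=0100 (head:   ^)
Step 2: in state C at pos 1, read 0 -> (C,0)->write 1,move L,goto H. Now: state=H, head=0, tape[-1..2]=0110 (head:  ^)
Cells containing 1 after step 2: {0, 1} -> 2 cell(s)

Answer: 2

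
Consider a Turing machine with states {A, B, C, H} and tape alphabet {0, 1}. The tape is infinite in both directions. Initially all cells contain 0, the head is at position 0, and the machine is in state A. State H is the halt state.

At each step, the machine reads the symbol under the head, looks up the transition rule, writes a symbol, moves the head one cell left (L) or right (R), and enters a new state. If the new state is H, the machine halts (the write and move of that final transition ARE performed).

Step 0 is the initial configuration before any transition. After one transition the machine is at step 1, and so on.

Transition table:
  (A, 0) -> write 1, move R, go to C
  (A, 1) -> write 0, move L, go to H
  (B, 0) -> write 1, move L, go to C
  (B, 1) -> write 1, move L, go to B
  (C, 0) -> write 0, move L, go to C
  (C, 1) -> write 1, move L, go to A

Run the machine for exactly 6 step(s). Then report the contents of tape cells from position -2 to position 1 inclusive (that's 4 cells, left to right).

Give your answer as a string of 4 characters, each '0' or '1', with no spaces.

Step 1: in state A at pos 0, read 0 -> (A,0)->write 1,move R,goto C. Now: state=C, head=1, tape[-1..2]=0100 (head:   ^)
Step 2: in state C at pos 1, read 0 -> (C,0)->write 0,move L,goto C. Now: state=C, head=0, tape[-1..2]=0100 (head:  ^)
Step 3: in state C at pos 0, read 1 -> (C,1)->write 1,move L,goto A. Now: state=A, head=-1, tape[-2..2]=00100 (head:  ^)
Step 4: in state A at pos -1, read 0 -> (A,0)->write 1,move R,goto C. Now: state=C, head=0, tape[-2..2]=01100 (head:   ^)
Step 5: in state C at pos 0, read 1 -> (C,1)->write 1,move L,goto A. Now: state=A, head=-1, tape[-2..2]=01100 (head:  ^)
Step 6: in state A at pos -1, read 1 -> (A,1)->write 0,move L,goto H. Now: state=H, head=-2, tape[-3..2]=000100 (head:  ^)

Answer: 0010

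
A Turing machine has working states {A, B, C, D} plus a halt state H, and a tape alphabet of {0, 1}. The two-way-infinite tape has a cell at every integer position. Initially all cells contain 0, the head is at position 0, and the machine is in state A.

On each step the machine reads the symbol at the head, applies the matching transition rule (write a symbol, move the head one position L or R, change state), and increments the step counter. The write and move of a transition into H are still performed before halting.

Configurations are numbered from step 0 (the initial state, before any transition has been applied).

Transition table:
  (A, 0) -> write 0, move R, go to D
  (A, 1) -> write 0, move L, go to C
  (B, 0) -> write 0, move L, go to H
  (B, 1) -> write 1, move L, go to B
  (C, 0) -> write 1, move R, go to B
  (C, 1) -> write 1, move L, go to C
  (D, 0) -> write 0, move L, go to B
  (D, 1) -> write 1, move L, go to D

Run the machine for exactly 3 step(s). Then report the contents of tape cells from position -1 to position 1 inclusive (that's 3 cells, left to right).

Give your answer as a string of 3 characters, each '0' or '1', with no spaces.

Answer: 000

Derivation:
Step 1: in state A at pos 0, read 0 -> (A,0)->write 0,move R,goto D. Now: state=D, head=1, tape[-1..2]=0000 (head:   ^)
Step 2: in state D at pos 1, read 0 -> (D,0)->write 0,move L,goto B. Now: state=B, head=0, tape[-1..2]=0000 (head:  ^)
Step 3: in state B at pos 0, read 0 -> (B,0)->write 0,move L,goto H. Now: state=H, head=-1, tape[-2..2]=00000 (head:  ^)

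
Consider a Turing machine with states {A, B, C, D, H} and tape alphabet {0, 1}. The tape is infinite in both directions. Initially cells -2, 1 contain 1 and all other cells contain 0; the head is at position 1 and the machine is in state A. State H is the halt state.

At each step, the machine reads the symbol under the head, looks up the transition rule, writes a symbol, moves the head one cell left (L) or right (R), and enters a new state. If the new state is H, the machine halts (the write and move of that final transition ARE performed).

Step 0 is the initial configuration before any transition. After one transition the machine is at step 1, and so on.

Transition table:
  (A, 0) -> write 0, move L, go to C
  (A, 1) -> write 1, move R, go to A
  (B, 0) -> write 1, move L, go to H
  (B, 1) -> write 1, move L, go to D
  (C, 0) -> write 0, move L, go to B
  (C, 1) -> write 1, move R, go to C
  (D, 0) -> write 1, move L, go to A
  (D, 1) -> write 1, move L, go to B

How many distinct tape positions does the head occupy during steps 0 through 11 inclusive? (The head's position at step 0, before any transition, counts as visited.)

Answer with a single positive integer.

Step 1: in state A at pos 1, read 1 -> (A,1)->write 1,move R,goto A. Now: state=A, head=2, tape[-3..3]=0100100 (head:      ^)
Step 2: in state A at pos 2, read 0 -> (A,0)->write 0,move L,goto C. Now: state=C, head=1, tape[-3..3]=0100100 (head:     ^)
Step 3: in state C at pos 1, read 1 -> (C,1)->write 1,move R,goto C. Now: state=C, head=2, tape[-3..3]=0100100 (head:      ^)
Step 4: in state C at pos 2, read 0 -> (C,0)->write 0,move L,goto B. Now: state=B, head=1, tape[-3..3]=0100100 (head:     ^)
Step 5: in state B at pos 1, read 1 -> (B,1)->write 1,move L,goto D. Now: state=D, head=0, tape[-3..3]=0100100 (head:    ^)
Step 6: in state D at pos 0, read 0 -> (D,0)->write 1,move L,goto A. Now: state=A, head=-1, tape[-3..3]=0101100 (head:   ^)
Step 7: in state A at pos -1, read 0 -> (A,0)->write 0,move L,goto C. Now: state=C, head=-2, tape[-3..3]=0101100 (head:  ^)
Step 8: in state C at pos -2, read 1 -> (C,1)->write 1,move R,goto C. Now: state=C, head=-1, tape[-3..3]=0101100 (head:   ^)
Step 9: in state C at pos -1, read 0 -> (C,0)->write 0,move L,goto B. Now: state=B, head=-2, tape[-3..3]=0101100 (head:  ^)
Step 10: in state B at pos -2, read 1 -> (B,1)->write 1,move L,goto D. Now: state=D, head=-3, tape[-4..3]=00101100 (head:  ^)
Step 11: in state D at pos -3, read 0 -> (D,0)->write 1,move L,goto A. Now: state=A, head=-4, tape[-5..3]=001101100 (head:  ^)
Head positions at steps 0..11: starting at 1, distinct positions visited = {-4, -3, -2, -1, 0, 1, 2} -> 7 position(s)

Answer: 7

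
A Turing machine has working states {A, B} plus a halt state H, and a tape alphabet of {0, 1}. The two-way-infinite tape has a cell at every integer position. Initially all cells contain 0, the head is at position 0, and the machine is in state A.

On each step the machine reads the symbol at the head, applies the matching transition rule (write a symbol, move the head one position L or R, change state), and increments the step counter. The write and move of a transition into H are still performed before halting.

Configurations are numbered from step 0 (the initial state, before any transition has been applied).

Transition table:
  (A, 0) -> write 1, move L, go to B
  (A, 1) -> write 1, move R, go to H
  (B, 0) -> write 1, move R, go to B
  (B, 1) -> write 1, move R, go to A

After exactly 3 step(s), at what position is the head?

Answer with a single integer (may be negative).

Step 1: in state A at pos 0, read 0 -> (A,0)->write 1,move L,goto B. Now: state=B, head=-1, tape[-2..1]=0010 (head:  ^)
Step 2: in state B at pos -1, read 0 -> (B,0)->write 1,move R,goto B. Now: state=B, head=0, tape[-2..1]=0110 (head:   ^)
Step 3: in state B at pos 0, read 1 -> (B,1)->write 1,move R,goto A. Now: state=A, head=1, tape[-2..2]=01100 (head:    ^)

Answer: 1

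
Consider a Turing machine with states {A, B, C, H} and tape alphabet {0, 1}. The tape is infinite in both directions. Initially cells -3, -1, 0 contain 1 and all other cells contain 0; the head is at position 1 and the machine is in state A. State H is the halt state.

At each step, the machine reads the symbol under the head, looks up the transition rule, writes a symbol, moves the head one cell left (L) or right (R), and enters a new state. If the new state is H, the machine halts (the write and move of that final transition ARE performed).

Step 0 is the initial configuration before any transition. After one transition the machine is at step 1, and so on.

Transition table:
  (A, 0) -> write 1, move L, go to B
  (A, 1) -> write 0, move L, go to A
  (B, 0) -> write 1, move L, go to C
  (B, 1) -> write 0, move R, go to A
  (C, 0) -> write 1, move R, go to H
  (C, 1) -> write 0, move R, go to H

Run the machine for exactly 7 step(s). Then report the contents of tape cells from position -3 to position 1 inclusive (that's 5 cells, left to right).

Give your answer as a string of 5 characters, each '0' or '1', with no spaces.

Step 1: in state A at pos 1, read 0 -> (A,0)->write 1,move L,goto B. Now: state=B, head=0, tape[-4..2]=0101110 (head:     ^)
Step 2: in state B at pos 0, read 1 -> (B,1)->write 0,move R,goto A. Now: state=A, head=1, tape[-4..2]=0101010 (head:      ^)
Step 3: in state A at pos 1, read 1 -> (A,1)->write 0,move L,goto A. Now: state=A, head=0, tape[-4..2]=0101000 (head:     ^)
Step 4: in state A at pos 0, read 0 -> (A,0)->write 1,move L,goto B. Now: state=B, head=-1, tape[-4..2]=0101100 (head:    ^)
Step 5: in state B at pos -1, read 1 -> (B,1)->write 0,move R,goto A. Now: state=A, head=0, tape[-4..2]=0100100 (head:     ^)
Step 6: in state A at pos 0, read 1 -> (A,1)->write 0,move L,goto A. Now: state=A, head=-1, tape[-4..2]=0100000 (head:    ^)
Step 7: in state A at pos -1, read 0 -> (A,0)->write 1,move L,goto B. Now: state=B, head=-2, tape[-4..2]=0101000 (head:   ^)

Answer: 10100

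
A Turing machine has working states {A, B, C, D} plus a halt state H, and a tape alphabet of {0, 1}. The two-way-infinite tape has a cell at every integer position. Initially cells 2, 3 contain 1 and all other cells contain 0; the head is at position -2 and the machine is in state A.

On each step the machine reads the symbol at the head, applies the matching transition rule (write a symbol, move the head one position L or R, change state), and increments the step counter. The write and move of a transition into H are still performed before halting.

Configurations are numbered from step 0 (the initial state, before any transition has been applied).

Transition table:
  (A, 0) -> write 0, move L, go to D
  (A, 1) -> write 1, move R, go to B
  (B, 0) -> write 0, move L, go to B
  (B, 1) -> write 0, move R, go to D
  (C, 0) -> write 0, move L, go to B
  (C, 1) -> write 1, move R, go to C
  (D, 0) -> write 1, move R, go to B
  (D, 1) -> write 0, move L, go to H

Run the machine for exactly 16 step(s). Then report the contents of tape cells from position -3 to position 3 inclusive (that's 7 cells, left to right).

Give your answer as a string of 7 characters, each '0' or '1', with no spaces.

Step 1: in state A at pos -2, read 0 -> (A,0)->write 0,move L,goto D. Now: state=D, head=-3, tape[-4..4]=000000110 (head:  ^)
Step 2: in state D at pos -3, read 0 -> (D,0)->write 1,move R,goto B. Now: state=B, head=-2, tape[-4..4]=010000110 (head:   ^)
Step 3: in state B at pos -2, read 0 -> (B,0)->write 0,move L,goto B. Now: state=B, head=-3, tape[-4..4]=010000110 (head:  ^)
Step 4: in state B at pos -3, read 1 -> (B,1)->write 0,move R,goto D. Now: state=D, head=-2, tape[-4..4]=000000110 (head:   ^)
Step 5: in state D at pos -2, read 0 -> (D,0)->write 1,move R,goto B. Now: state=B, head=-1, tape[-4..4]=001000110 (head:    ^)
Step 6: in state B at pos -1, read 0 -> (B,0)->write 0,move L,goto B. Now: state=B, head=-2, tape[-4..4]=001000110 (head:   ^)
Step 7: in state B at pos -2, read 1 -> (B,1)->write 0,move R,goto D. Now: state=D, head=-1, tape[-4..4]=000000110 (head:    ^)
Step 8: in state D at pos -1, read 0 -> (D,0)->write 1,move R,goto B. Now: state=B, head=0, tape[-4..4]=000100110 (head:     ^)
Step 9: in state B at pos 0, read 0 -> (B,0)->write 0,move L,goto B. Now: state=B, head=-1, tape[-4..4]=000100110 (head:    ^)
Step 10: in state B at pos -1, read 1 -> (B,1)->write 0,move R,goto D. Now: state=D, head=0, tape[-4..4]=000000110 (head:     ^)
Step 11: in state D at pos 0, read 0 -> (D,0)->write 1,move R,goto B. Now: state=B, head=1, tape[-4..4]=000010110 (head:      ^)
Step 12: in state B at pos 1, read 0 -> (B,0)->write 0,move L,goto B. Now: state=B, head=0, tape[-4..4]=000010110 (head:     ^)
Step 13: in state B at pos 0, read 1 -> (B,1)->write 0,move R,goto D. Now: state=D, head=1, tape[-4..4]=000000110 (head:      ^)
Step 14: in state D at pos 1, read 0 -> (D,0)->write 1,move R,goto B. Now: state=B, head=2, tape[-4..4]=000001110 (head:       ^)
Step 15: in state B at pos 2, read 1 -> (B,1)->write 0,move R,goto D. Now: state=D, head=3, tape[-4..4]=000001010 (head:        ^)
Step 16: in state D at pos 3, read 1 -> (D,1)->write 0,move L,goto H. Now: state=H, head=2, tape[-4..4]=000001000 (head:       ^)

Answer: 0000100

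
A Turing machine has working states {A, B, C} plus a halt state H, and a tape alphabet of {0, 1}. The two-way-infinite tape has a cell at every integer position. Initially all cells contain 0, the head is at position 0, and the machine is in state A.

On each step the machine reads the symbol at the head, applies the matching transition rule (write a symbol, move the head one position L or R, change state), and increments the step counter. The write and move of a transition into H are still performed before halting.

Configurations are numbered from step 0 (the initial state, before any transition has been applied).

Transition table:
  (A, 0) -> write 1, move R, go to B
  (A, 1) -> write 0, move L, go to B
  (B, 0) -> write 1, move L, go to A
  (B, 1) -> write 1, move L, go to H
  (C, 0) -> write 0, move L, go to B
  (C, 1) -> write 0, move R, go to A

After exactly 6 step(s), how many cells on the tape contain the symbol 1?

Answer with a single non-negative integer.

Step 1: in state A at pos 0, read 0 -> (A,0)->write 1,move R,goto B. Now: state=B, head=1, tape[-1..2]=0100 (head:   ^)
Step 2: in state B at pos 1, read 0 -> (B,0)->write 1,move L,goto A. Now: state=A, head=0, tape[-1..2]=0110 (head:  ^)
Step 3: in state A at pos 0, read 1 -> (A,1)->write 0,move L,goto B. Now: state=B, head=-1, tape[-2..2]=00010 (head:  ^)
Step 4: in state B at pos -1, read 0 -> (B,0)->write 1,move L,goto A. Now: state=A, head=-2, tape[-3..2]=001010 (head:  ^)
Step 5: in state A at pos -2, read 0 -> (A,0)->write 1,move R,goto B. Now: state=B, head=-1, tape[-3..2]=011010 (head:   ^)
Step 6: in state B at pos -1, read 1 -> (B,1)->write 1,move L,goto H. Now: state=H, head=-2, tape[-3..2]=011010 (head:  ^)
Cells containing 1 after step 6: {-2, -1, 1} -> 3 cell(s)

Answer: 3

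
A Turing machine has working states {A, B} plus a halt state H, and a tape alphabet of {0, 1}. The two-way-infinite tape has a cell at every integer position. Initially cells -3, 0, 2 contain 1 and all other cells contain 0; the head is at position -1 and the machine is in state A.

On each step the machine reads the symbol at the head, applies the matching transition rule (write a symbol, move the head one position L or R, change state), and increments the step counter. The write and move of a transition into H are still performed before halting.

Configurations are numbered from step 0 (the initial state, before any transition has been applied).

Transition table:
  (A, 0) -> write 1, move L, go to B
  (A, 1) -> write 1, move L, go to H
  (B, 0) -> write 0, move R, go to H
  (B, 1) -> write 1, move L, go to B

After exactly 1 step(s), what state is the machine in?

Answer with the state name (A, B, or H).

Answer: B

Derivation:
Step 1: in state A at pos -1, read 0 -> (A,0)->write 1,move L,goto B. Now: state=B, head=-2, tape[-4..3]=01011010 (head:   ^)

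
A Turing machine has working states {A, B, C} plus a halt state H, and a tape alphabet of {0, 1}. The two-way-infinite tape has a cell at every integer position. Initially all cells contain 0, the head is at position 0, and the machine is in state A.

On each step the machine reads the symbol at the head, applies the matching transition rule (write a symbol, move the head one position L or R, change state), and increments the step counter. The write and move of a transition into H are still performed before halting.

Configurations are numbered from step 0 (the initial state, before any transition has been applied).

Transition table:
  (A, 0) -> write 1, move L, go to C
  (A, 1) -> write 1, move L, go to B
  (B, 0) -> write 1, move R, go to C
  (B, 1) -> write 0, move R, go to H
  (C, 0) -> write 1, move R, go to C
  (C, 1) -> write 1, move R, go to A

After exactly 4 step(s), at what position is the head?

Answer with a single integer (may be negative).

Step 1: in state A at pos 0, read 0 -> (A,0)->write 1,move L,goto C. Now: state=C, head=-1, tape[-2..1]=0010 (head:  ^)
Step 2: in state C at pos -1, read 0 -> (C,0)->write 1,move R,goto C. Now: state=C, head=0, tape[-2..1]=0110 (head:   ^)
Step 3: in state C at pos 0, read 1 -> (C,1)->write 1,move R,goto A. Now: state=A, head=1, tape[-2..2]=01100 (head:    ^)
Step 4: in state A at pos 1, read 0 -> (A,0)->write 1,move L,goto C. Now: state=C, head=0, tape[-2..2]=01110 (head:   ^)

Answer: 0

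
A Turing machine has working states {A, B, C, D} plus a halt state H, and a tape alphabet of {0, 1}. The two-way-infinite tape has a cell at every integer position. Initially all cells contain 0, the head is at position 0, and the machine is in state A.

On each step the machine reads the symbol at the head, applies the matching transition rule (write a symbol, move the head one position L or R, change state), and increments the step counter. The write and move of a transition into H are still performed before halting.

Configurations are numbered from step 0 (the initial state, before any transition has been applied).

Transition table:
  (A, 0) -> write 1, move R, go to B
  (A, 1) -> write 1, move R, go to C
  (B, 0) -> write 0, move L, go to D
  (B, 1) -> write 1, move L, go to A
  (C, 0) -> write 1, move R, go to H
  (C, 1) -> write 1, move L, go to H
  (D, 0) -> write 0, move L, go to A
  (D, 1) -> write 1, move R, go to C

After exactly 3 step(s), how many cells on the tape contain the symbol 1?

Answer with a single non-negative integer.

Answer: 1

Derivation:
Step 1: in state A at pos 0, read 0 -> (A,0)->write 1,move R,goto B. Now: state=B, head=1, tape[-1..2]=0100 (head:   ^)
Step 2: in state B at pos 1, read 0 -> (B,0)->write 0,move L,goto D. Now: state=D, head=0, tape[-1..2]=0100 (head:  ^)
Step 3: in state D at pos 0, read 1 -> (D,1)->write 1,move R,goto C. Now: state=C, head=1, tape[-1..2]=0100 (head:   ^)
Cells containing 1 after step 3: {0} -> 1 cell(s)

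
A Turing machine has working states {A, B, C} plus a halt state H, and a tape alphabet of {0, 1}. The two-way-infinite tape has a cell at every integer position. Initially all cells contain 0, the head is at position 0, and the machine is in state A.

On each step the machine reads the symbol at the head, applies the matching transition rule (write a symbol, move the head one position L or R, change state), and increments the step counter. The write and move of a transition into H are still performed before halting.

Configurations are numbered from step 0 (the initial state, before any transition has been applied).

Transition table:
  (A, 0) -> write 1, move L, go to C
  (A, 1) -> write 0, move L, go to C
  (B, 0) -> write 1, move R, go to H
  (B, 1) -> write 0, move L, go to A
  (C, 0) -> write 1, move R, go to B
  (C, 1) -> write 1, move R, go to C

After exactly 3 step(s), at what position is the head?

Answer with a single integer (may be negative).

Answer: -1

Derivation:
Step 1: in state A at pos 0, read 0 -> (A,0)->write 1,move L,goto C. Now: state=C, head=-1, tape[-2..1]=0010 (head:  ^)
Step 2: in state C at pos -1, read 0 -> (C,0)->write 1,move R,goto B. Now: state=B, head=0, tape[-2..1]=0110 (head:   ^)
Step 3: in state B at pos 0, read 1 -> (B,1)->write 0,move L,goto A. Now: state=A, head=-1, tape[-2..1]=0100 (head:  ^)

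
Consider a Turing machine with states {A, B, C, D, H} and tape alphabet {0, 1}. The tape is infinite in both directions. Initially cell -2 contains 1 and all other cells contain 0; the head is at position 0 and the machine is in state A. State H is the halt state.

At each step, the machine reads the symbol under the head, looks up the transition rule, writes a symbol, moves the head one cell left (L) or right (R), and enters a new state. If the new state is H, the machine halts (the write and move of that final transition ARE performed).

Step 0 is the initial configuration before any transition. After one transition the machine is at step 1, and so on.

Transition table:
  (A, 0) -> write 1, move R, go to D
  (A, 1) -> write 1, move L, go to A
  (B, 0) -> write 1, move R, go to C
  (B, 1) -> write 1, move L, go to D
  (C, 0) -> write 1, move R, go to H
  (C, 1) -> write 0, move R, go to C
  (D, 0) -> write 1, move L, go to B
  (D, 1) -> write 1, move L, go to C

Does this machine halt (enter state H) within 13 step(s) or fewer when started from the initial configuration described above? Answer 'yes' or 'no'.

Step 1: in state A at pos 0, read 0 -> (A,0)->write 1,move R,goto D. Now: state=D, head=1, tape[-3..2]=010100 (head:     ^)
Step 2: in state D at pos 1, read 0 -> (D,0)->write 1,move L,goto B. Now: state=B, head=0, tape[-3..2]=010110 (head:    ^)
Step 3: in state B at pos 0, read 1 -> (B,1)->write 1,move L,goto D. Now: state=D, head=-1, tape[-3..2]=010110 (head:   ^)
Step 4: in state D at pos -1, read 0 -> (D,0)->write 1,move L,goto B. Now: state=B, head=-2, tape[-3..2]=011110 (head:  ^)
Step 5: in state B at pos -2, read 1 -> (B,1)->write 1,move L,goto D. Now: state=D, head=-3, tape[-4..2]=0011110 (head:  ^)
Step 6: in state D at pos -3, read 0 -> (D,0)->write 1,move L,goto B. Now: state=B, head=-4, tape[-5..2]=00111110 (head:  ^)
Step 7: in state B at pos -4, read 0 -> (B,0)->write 1,move R,goto C. Now: state=C, head=-3, tape[-5..2]=01111110 (head:   ^)
Step 8: in state C at pos -3, read 1 -> (C,1)->write 0,move R,goto C. Now: state=C, head=-2, tape[-5..2]=01011110 (head:    ^)
Step 9: in state C at pos -2, read 1 -> (C,1)->write 0,move R,goto C. Now: state=C, head=-1, tape[-5..2]=01001110 (head:     ^)
Step 10: in state C at pos -1, read 1 -> (C,1)->write 0,move R,goto C. Now: state=C, head=0, tape[-5..2]=01000110 (head:      ^)
Step 11: in state C at pos 0, read 1 -> (C,1)->write 0,move R,goto C. Now: state=C, head=1, tape[-5..2]=01000010 (head:       ^)
Step 12: in state C at pos 1, read 1 -> (C,1)->write 0,move R,goto C. Now: state=C, head=2, tape[-5..3]=010000000 (head:        ^)
Step 13: in state C at pos 2, read 0 -> (C,0)->write 1,move R,goto H. Now: state=H, head=3, tape[-5..4]=0100000100 (head:         ^)
State H reached at step 13; 13 <= 13 -> yes

Answer: yes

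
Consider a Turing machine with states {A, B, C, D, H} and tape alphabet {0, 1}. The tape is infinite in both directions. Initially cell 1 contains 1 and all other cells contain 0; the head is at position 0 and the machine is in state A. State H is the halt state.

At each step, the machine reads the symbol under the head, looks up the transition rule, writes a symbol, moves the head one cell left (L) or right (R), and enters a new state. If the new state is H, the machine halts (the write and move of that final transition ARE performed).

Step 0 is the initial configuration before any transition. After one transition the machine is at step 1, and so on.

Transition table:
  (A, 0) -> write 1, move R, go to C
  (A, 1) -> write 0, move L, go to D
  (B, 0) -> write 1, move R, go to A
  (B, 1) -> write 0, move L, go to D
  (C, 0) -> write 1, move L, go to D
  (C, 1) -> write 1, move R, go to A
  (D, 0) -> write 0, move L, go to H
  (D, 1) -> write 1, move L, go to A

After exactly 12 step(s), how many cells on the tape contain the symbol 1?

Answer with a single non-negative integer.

Step 1: in state A at pos 0, read 0 -> (A,0)->write 1,move R,goto C. Now: state=C, head=1, tape[-1..2]=0110 (head:   ^)
Step 2: in state C at pos 1, read 1 -> (C,1)->write 1,move R,goto A. Now: state=A, head=2, tape[-1..3]=01100 (head:    ^)
Step 3: in state A at pos 2, read 0 -> (A,0)->write 1,move R,goto C. Now: state=C, head=3, tape[-1..4]=011100 (head:     ^)
Step 4: in state C at pos 3, read 0 -> (C,0)->write 1,move L,goto D. Now: state=D, head=2, tape[-1..4]=011110 (head:    ^)
Step 5: in state D at pos 2, read 1 -> (D,1)->write 1,move L,goto A. Now: state=A, head=1, tape[-1..4]=011110 (head:   ^)
Step 6: in state A at pos 1, read 1 -> (A,1)->write 0,move L,goto D. Now: state=D, head=0, tape[-1..4]=010110 (head:  ^)
Step 7: in state D at pos 0, read 1 -> (D,1)->write 1,move L,goto A. Now: state=A, head=-1, tape[-2..4]=0010110 (head:  ^)
Step 8: in state A at pos -1, read 0 -> (A,0)->write 1,move R,goto C. Now: state=C, head=0, tape[-2..4]=0110110 (head:   ^)
Step 9: in state C at pos 0, read 1 -> (C,1)->write 1,move R,goto A. Now: state=A, head=1, tape[-2..4]=0110110 (head:    ^)
Step 10: in state A at pos 1, read 0 -> (A,0)->write 1,move R,goto C. Now: state=C, head=2, tape[-2..4]=0111110 (head:     ^)
Step 11: in state C at pos 2, read 1 -> (C,1)->write 1,move R,goto A. Now: state=A, head=3, tape[-2..4]=0111110 (head:      ^)
Step 12: in state A at pos 3, read 1 -> (A,1)->write 0,move L,goto D. Now: state=D, head=2, tape[-2..4]=0111100 (head:     ^)
Cells containing 1 after step 12: {-1, 0, 1, 2} -> 4 cell(s)

Answer: 4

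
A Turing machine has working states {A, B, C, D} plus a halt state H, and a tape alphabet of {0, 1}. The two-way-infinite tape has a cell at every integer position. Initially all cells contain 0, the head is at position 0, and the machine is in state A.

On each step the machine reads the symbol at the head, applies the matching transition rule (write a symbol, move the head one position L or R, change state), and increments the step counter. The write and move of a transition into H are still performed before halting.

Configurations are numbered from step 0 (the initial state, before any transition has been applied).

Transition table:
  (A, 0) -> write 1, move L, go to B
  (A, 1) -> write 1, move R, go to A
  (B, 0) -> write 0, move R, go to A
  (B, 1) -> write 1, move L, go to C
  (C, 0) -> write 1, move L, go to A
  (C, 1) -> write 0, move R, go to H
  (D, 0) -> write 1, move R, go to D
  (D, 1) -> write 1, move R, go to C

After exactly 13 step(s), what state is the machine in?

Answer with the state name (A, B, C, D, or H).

Answer: B

Derivation:
Step 1: in state A at pos 0, read 0 -> (A,0)->write 1,move L,goto B. Now: state=B, head=-1, tape[-2..1]=0010 (head:  ^)
Step 2: in state B at pos -1, read 0 -> (B,0)->write 0,move R,goto A. Now: state=A, head=0, tape[-2..1]=0010 (head:   ^)
Step 3: in state A at pos 0, read 1 -> (A,1)->write 1,move R,goto A. Now: state=A, head=1, tape[-2..2]=00100 (head:    ^)
Step 4: in state A at pos 1, read 0 -> (A,0)->write 1,move L,goto B. Now: state=B, head=0, tape[-2..2]=00110 (head:   ^)
Step 5: in state B at pos 0, read 1 -> (B,1)->write 1,move L,goto C. Now: state=C, head=-1, tape[-2..2]=00110 (head:  ^)
Step 6: in state C at pos -1, read 0 -> (C,0)->write 1,move L,goto A. Now: state=A, head=-2, tape[-3..2]=001110 (head:  ^)
Step 7: in state A at pos -2, read 0 -> (A,0)->write 1,move L,goto B. Now: state=B, head=-3, tape[-4..2]=0011110 (head:  ^)
Step 8: in state B at pos -3, read 0 -> (B,0)->write 0,move R,goto A. Now: state=A, head=-2, tape[-4..2]=0011110 (head:   ^)
Step 9: in state A at pos -2, read 1 -> (A,1)->write 1,move R,goto A. Now: state=A, head=-1, tape[-4..2]=0011110 (head:    ^)
Step 10: in state A at pos -1, read 1 -> (A,1)->write 1,move R,goto A. Now: state=A, head=0, tape[-4..2]=0011110 (head:     ^)
Step 11: in state A at pos 0, read 1 -> (A,1)->write 1,move R,goto A. Now: state=A, head=1, tape[-4..2]=0011110 (head:      ^)
Step 12: in state A at pos 1, read 1 -> (A,1)->write 1,move R,goto A. Now: state=A, head=2, tape[-4..3]=00111100 (head:       ^)
Step 13: in state A at pos 2, read 0 -> (A,0)->write 1,move L,goto B. Now: state=B, head=1, tape[-4..3]=00111110 (head:      ^)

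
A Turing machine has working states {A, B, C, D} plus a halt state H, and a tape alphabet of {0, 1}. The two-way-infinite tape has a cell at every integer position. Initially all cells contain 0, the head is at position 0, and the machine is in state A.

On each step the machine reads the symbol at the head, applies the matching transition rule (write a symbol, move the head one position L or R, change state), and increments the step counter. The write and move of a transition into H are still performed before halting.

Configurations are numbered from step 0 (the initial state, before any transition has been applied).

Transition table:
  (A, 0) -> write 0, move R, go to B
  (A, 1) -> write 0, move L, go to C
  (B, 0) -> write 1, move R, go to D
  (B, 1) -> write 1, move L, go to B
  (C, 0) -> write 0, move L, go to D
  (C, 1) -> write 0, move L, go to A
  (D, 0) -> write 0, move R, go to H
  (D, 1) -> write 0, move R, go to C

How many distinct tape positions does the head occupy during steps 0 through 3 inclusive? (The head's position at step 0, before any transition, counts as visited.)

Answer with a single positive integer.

Step 1: in state A at pos 0, read 0 -> (A,0)->write 0,move R,goto B. Now: state=B, head=1, tape[-1..2]=0000 (head:   ^)
Step 2: in state B at pos 1, read 0 -> (B,0)->write 1,move R,goto D. Now: state=D, head=2, tape[-1..3]=00100 (head:    ^)
Step 3: in state D at pos 2, read 0 -> (D,0)->write 0,move R,goto H. Now: state=H, head=3, tape[-1..4]=001000 (head:     ^)
Head positions at steps 0..3: starting at 0, distinct positions visited = {0, 1, 2, 3} -> 4 position(s)

Answer: 4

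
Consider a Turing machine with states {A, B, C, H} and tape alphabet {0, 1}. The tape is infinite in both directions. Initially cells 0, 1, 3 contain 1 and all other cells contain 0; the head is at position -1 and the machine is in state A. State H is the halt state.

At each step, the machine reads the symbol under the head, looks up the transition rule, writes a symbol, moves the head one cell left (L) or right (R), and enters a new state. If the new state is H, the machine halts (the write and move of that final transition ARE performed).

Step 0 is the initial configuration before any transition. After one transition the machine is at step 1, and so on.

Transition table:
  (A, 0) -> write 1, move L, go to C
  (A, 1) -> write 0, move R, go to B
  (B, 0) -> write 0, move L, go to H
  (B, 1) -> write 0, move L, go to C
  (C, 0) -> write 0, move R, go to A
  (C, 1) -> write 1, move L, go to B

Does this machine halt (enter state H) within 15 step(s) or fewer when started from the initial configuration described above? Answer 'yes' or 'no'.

Answer: yes

Derivation:
Step 1: in state A at pos -1, read 0 -> (A,0)->write 1,move L,goto C. Now: state=C, head=-2, tape[-3..4]=00111010 (head:  ^)
Step 2: in state C at pos -2, read 0 -> (C,0)->write 0,move R,goto A. Now: state=A, head=-1, tape[-3..4]=00111010 (head:   ^)
Step 3: in state A at pos -1, read 1 -> (A,1)->write 0,move R,goto B. Now: state=B, head=0, tape[-3..4]=00011010 (head:    ^)
Step 4: in state B at pos 0, read 1 -> (B,1)->write 0,move L,goto C. Now: state=C, head=-1, tape[-3..4]=00001010 (head:   ^)
Step 5: in state C at pos -1, read 0 -> (C,0)->write 0,move R,goto A. Now: state=A, head=0, tape[-3..4]=00001010 (head:    ^)
Step 6: in state A at pos 0, read 0 -> (A,0)->write 1,move L,goto C. Now: state=C, head=-1, tape[-3..4]=00011010 (head:   ^)
Step 7: in state C at pos -1, read 0 -> (C,0)->write 0,move R,goto A. Now: state=A, head=0, tape[-3..4]=00011010 (head:    ^)
Step 8: in state A at pos 0, read 1 -> (A,1)->write 0,move R,goto B. Now: state=B, head=1, tape[-3..4]=00001010 (head:     ^)
Step 9: in state B at pos 1, read 1 -> (B,1)->write 0,move L,goto C. Now: state=C, head=0, tape[-3..4]=00000010 (head:    ^)
Step 10: in state C at pos 0, read 0 -> (C,0)->write 0,move R,goto A. Now: state=A, head=1, tape[-3..4]=00000010 (head:     ^)
Step 11: in state A at pos 1, read 0 -> (A,0)->write 1,move L,goto C. Now: state=C, head=0, tape[-3..4]=00001010 (head:    ^)
Step 12: in state C at pos 0, read 0 -> (C,0)->write 0,move R,goto A. Now: state=A, head=1, tape[-3..4]=00001010 (head:     ^)
Step 13: in state A at pos 1, read 1 -> (A,1)->write 0,move R,goto B. Now: state=B, head=2, tape[-3..4]=00000010 (head:      ^)
Step 14: in state B at pos 2, read 0 -> (B,0)->write 0,move L,goto H. Now: state=H, head=1, tape[-3..4]=00000010 (head:     ^)
State H reached at step 14; 14 <= 15 -> yes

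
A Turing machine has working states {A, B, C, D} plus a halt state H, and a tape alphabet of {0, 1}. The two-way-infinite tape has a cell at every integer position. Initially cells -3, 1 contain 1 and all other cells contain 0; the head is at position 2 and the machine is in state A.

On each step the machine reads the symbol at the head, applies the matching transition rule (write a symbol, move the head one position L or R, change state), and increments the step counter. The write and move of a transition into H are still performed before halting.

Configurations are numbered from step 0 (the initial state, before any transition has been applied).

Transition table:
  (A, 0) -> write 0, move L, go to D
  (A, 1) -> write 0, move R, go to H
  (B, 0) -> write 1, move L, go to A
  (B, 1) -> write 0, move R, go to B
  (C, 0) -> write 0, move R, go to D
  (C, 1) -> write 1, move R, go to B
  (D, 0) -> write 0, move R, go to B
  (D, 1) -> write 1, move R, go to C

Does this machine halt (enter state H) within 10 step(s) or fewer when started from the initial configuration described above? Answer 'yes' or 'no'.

Step 1: in state A at pos 2, read 0 -> (A,0)->write 0,move L,goto D. Now: state=D, head=1, tape[-4..3]=01000100 (head:      ^)
Step 2: in state D at pos 1, read 1 -> (D,1)->write 1,move R,goto C. Now: state=C, head=2, tape[-4..3]=01000100 (head:       ^)
Step 3: in state C at pos 2, read 0 -> (C,0)->write 0,move R,goto D. Now: state=D, head=3, tape[-4..4]=010001000 (head:        ^)
Step 4: in state D at pos 3, read 0 -> (D,0)->write 0,move R,goto B. Now: state=B, head=4, tape[-4..5]=0100010000 (head:         ^)
Step 5: in state B at pos 4, read 0 -> (B,0)->write 1,move L,goto A. Now: state=A, head=3, tape[-4..5]=0100010010 (head:        ^)
Step 6: in state A at pos 3, read 0 -> (A,0)->write 0,move L,goto D. Now: state=D, head=2, tape[-4..5]=0100010010 (head:       ^)
Step 7: in state D at pos 2, read 0 -> (D,0)->write 0,move R,goto B. Now: state=B, head=3, tape[-4..5]=0100010010 (head:        ^)
Step 8: in state B at pos 3, read 0 -> (B,0)->write 1,move L,goto A. Now: state=A, head=2, tape[-4..5]=0100010110 (head:       ^)
Step 9: in state A at pos 2, read 0 -> (A,0)->write 0,move L,goto D. Now: state=D, head=1, tape[-4..5]=0100010110 (head:      ^)
Step 10: in state D at pos 1, read 1 -> (D,1)->write 1,move R,goto C. Now: state=C, head=2, tape[-4..5]=0100010110 (head:       ^)
After 10 step(s): state = C (not H) -> not halted within 10 -> no

Answer: no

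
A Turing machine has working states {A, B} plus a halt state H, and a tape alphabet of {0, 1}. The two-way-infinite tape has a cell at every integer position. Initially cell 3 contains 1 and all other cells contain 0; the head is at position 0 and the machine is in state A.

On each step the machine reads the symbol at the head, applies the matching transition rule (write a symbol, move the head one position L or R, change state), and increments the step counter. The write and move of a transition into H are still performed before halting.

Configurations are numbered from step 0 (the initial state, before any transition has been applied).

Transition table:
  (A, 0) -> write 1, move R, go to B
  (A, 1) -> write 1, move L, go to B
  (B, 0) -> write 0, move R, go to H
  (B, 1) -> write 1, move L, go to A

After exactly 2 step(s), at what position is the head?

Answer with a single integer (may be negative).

Step 1: in state A at pos 0, read 0 -> (A,0)->write 1,move R,goto B. Now: state=B, head=1, tape[-1..4]=010010 (head:   ^)
Step 2: in state B at pos 1, read 0 -> (B,0)->write 0,move R,goto H. Now: state=H, head=2, tape[-1..4]=010010 (head:    ^)

Answer: 2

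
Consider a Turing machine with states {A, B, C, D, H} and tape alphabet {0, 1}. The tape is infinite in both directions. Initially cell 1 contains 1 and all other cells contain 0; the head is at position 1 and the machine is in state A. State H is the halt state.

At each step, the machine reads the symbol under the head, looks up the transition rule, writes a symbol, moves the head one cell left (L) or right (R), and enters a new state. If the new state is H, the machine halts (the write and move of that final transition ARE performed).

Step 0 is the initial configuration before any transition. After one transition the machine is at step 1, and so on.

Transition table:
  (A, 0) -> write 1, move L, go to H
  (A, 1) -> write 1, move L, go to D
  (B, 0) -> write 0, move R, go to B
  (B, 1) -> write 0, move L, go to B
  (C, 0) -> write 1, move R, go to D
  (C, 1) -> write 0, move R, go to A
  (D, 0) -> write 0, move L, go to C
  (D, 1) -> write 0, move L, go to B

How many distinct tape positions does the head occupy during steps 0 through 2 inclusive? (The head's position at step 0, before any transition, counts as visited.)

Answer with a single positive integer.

Answer: 3

Derivation:
Step 1: in state A at pos 1, read 1 -> (A,1)->write 1,move L,goto D. Now: state=D, head=0, tape[-1..2]=0010 (head:  ^)
Step 2: in state D at pos 0, read 0 -> (D,0)->write 0,move L,goto C. Now: state=C, head=-1, tape[-2..2]=00010 (head:  ^)
Head positions at steps 0..2: starting at 1, distinct positions visited = {-1, 0, 1} -> 3 position(s)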